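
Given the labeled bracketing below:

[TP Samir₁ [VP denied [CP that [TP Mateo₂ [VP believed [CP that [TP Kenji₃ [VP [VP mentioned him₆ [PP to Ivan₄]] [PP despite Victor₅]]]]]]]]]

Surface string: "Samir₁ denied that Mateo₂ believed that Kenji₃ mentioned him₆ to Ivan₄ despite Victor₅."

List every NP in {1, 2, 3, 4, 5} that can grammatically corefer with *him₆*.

{1, 2, 5}

*him* is a pronoun, so Principle B applies: it must be free in its binding domain.
Binding domain of *him₆*: the embedded TP, whose subject is Kenji₃.
*Samir₁* c-commands the pronoun but from outside its binding domain, and is not c-commanded by it → coindexation permitted.
*Mateo₂* c-commands the pronoun but from outside its binding domain, and is not c-commanded by it → coindexation permitted.
*Kenji₃* c-commands the pronoun within its binding domain → coindexation would violate Principle B.
*Ivan₄*: the pronoun c-commands this R-expression → coindexation would violate Principle C on *Ivan₄*.
*Victor₅* and the pronoun do not c-command one another → neither Principle B nor Principle C is at stake; coindexation permitted.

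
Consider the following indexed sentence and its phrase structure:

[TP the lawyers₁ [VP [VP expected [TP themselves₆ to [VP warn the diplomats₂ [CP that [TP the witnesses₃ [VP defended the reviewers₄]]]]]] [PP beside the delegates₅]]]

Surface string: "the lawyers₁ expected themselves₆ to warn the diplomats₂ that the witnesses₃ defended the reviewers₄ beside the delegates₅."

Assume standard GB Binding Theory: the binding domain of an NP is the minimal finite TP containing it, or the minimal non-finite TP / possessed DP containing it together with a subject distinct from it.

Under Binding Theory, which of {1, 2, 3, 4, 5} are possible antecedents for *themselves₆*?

*themselves* is an anaphor, so Principle A applies: it must be bound in its binding domain.
Binding domain of *themselves₆*: the matrix TP, whose subject is the lawyers₁.
*the lawyers₁* c-commands the anaphor within its binding domain → licit binder.
*the diplomats₂* does not c-command the anaphor → cannot bind it.
*the witnesses₃* does not c-command the anaphor → cannot bind it.
*the reviewers₄* does not c-command the anaphor → cannot bind it.
*the delegates₅* does not c-command the anaphor → cannot bind it.

{1}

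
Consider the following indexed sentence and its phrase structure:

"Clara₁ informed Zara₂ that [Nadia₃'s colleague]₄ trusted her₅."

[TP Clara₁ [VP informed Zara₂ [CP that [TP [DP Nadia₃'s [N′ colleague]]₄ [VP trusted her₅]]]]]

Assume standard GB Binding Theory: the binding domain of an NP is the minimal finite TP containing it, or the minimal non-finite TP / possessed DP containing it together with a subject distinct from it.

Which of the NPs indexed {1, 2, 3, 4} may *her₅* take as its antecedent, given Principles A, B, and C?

*her* is a pronoun, so Principle B applies: it must be free in its binding domain.
Binding domain of *her₅*: the embedded TP, whose subject is [Nadia₃'s colleague]₄.
*Clara₁* c-commands the pronoun but from outside its binding domain, and is not c-commanded by it → coindexation permitted.
*Zara₂* c-commands the pronoun but from outside its binding domain, and is not c-commanded by it → coindexation permitted.
*Nadia₃* and the pronoun do not c-command one another → neither Principle B nor Principle C is at stake; coindexation permitted.
*[Nadia₃'s colleague]₄* c-commands the pronoun within its binding domain → coindexation would violate Principle B.

{1, 2, 3}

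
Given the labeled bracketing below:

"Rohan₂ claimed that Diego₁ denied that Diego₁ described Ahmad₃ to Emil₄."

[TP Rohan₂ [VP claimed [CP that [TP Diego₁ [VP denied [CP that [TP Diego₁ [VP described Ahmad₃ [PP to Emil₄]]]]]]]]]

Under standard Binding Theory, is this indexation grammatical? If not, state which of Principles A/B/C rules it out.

Principle C

The two coindexed NPs are *Diego₁* (the lower occurrence) and *Diego₁* (the higher occurrence).
*Diego₁* (the lower occurrence) is an R-expression. Principle C requires it to be free everywhere.
*Diego₁* (the higher occurrence) c-commands it and carries the same index.
The R-expression is bound → Principle C violation.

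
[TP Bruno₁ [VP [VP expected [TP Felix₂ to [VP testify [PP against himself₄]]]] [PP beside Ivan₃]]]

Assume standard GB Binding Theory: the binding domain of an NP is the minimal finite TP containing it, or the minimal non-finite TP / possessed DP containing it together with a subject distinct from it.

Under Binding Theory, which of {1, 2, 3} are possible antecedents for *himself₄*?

{2}

*himself* is an anaphor, so Principle A applies: it must be bound in its binding domain.
Binding domain of *himself₄*: the embedded TP, whose subject is Felix₂.
*Bruno₁* c-commands the anaphor but is outside its binding domain → cannot satisfy Principle A.
*Felix₂* c-commands the anaphor within its binding domain → licit binder.
*Ivan₃* does not c-command the anaphor → cannot bind it.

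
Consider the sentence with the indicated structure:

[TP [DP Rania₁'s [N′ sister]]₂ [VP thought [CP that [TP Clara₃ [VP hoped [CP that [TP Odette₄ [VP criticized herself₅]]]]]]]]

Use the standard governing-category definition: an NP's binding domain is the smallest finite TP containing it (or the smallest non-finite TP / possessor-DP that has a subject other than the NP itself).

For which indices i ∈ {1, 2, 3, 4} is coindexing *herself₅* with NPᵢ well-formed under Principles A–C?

*herself* is an anaphor, so Principle A applies: it must be bound in its binding domain.
Binding domain of *herself₅*: the embedded TP, whose subject is Odette₄.
*Rania₁* does not c-command the anaphor → cannot bind it.
*[Rania₁'s sister]₂* c-commands the anaphor but is outside its binding domain → cannot satisfy Principle A.
*Clara₃* c-commands the anaphor but is outside its binding domain → cannot satisfy Principle A.
*Odette₄* c-commands the anaphor within its binding domain → licit binder.

{4}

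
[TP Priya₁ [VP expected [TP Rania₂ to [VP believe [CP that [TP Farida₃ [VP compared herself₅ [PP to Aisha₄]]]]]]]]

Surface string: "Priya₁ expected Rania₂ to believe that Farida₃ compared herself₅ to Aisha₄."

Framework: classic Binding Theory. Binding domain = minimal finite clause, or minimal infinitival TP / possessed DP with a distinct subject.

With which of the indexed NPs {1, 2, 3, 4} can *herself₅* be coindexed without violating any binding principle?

{3}

*herself* is an anaphor, so Principle A applies: it must be bound in its binding domain.
Binding domain of *herself₅*: the embedded TP, whose subject is Farida₃.
*Priya₁* c-commands the anaphor but is outside its binding domain → cannot satisfy Principle A.
*Rania₂* c-commands the anaphor but is outside its binding domain → cannot satisfy Principle A.
*Farida₃* c-commands the anaphor within its binding domain → licit binder.
*Aisha₄* does not c-command the anaphor → cannot bind it.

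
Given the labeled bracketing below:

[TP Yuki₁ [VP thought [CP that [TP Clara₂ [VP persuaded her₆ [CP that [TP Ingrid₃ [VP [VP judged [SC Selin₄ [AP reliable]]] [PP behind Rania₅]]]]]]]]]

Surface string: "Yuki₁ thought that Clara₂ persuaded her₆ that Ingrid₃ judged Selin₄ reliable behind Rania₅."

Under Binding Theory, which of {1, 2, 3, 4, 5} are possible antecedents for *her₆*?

*her* is a pronoun, so Principle B applies: it must be free in its binding domain.
Binding domain of *her₆*: the embedded TP, whose subject is Clara₂.
*Yuki₁* c-commands the pronoun but from outside its binding domain, and is not c-commanded by it → coindexation permitted.
*Clara₂* c-commands the pronoun within its binding domain → coindexation would violate Principle B.
*Ingrid₃*: the pronoun c-commands this R-expression → coindexation would violate Principle C on *Ingrid₃*.
*Selin₄*: the pronoun c-commands this R-expression → coindexation would violate Principle C on *Selin₄*.
*Rania₅*: the pronoun c-commands this R-expression → coindexation would violate Principle C on *Rania₅*.

{1}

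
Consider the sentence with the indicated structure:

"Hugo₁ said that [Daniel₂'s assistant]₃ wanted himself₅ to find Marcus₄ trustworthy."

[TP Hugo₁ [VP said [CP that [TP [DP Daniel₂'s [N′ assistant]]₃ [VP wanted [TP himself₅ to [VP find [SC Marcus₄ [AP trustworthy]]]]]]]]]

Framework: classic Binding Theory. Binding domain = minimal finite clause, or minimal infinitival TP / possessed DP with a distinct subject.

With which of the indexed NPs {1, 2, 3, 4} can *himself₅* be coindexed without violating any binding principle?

*himself* is an anaphor, so Principle A applies: it must be bound in its binding domain.
Binding domain of *himself₅*: the embedded TP, whose subject is [Daniel₂'s assistant]₃.
*Hugo₁* c-commands the anaphor but is outside its binding domain → cannot satisfy Principle A.
*Daniel₂* does not c-command the anaphor → cannot bind it.
*[Daniel₂'s assistant]₃* c-commands the anaphor within its binding domain → licit binder.
*Marcus₄* does not c-command the anaphor → cannot bind it.

{3}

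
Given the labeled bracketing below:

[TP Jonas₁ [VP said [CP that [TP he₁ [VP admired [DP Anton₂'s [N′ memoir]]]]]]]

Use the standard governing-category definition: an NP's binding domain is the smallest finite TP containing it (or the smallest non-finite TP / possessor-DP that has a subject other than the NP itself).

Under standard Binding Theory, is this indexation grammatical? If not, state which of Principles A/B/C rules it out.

The two coindexed NPs are *Jonas₁* and *he₁*.
*he₁* is a pronoun; nothing c-commands it within its binding domain (the embedded TP.), so Principle B holds trivially.
*Jonas₁* is an R-expression; *he₁* does not c-command it, and no other NP shares its index, so Principle C is satisfied.
All principles are respected.

grammatical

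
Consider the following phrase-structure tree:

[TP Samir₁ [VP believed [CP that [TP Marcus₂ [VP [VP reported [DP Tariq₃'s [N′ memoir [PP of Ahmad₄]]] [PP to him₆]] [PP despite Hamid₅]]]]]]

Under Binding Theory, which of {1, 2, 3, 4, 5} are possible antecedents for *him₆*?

{1, 3, 4, 5}

*him* is a pronoun, so Principle B applies: it must be free in its binding domain.
Binding domain of *him₆*: the embedded TP, whose subject is Marcus₂.
*Samir₁* c-commands the pronoun but from outside its binding domain, and is not c-commanded by it → coindexation permitted.
*Marcus₂* c-commands the pronoun within its binding domain → coindexation would violate Principle B.
*Tariq₃* and the pronoun do not c-command one another → neither Principle B nor Principle C is at stake; coindexation permitted.
*Ahmad₄* and the pronoun do not c-command one another → neither Principle B nor Principle C is at stake; coindexation permitted.
*Hamid₅* and the pronoun do not c-command one another → neither Principle B nor Principle C is at stake; coindexation permitted.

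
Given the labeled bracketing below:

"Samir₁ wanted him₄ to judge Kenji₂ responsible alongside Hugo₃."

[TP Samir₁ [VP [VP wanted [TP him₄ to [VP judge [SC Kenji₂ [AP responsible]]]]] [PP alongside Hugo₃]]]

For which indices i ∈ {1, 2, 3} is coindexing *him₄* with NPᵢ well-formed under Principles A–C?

*him* is a pronoun, so Principle B applies: it must be free in its binding domain.
Binding domain of *him₄*: the matrix TP, whose subject is Samir₁.
*Samir₁* c-commands the pronoun within its binding domain → coindexation would violate Principle B.
*Kenji₂*: the pronoun c-commands this R-expression → coindexation would violate Principle C on *Kenji₂*.
*Hugo₃* and the pronoun do not c-command one another → neither Principle B nor Principle C is at stake; coindexation permitted.

{3}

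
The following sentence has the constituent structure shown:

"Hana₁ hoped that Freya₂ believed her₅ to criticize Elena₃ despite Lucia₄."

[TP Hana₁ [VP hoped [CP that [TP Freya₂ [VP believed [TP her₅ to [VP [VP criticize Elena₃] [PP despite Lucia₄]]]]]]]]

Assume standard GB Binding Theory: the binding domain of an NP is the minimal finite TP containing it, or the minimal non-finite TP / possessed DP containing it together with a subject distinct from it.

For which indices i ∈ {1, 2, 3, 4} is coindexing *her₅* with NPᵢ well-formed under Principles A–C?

*her* is a pronoun, so Principle B applies: it must be free in its binding domain.
Binding domain of *her₅*: the embedded TP, whose subject is Freya₂.
*Hana₁* c-commands the pronoun but from outside its binding domain, and is not c-commanded by it → coindexation permitted.
*Freya₂* c-commands the pronoun within its binding domain → coindexation would violate Principle B.
*Elena₃*: the pronoun c-commands this R-expression → coindexation would violate Principle C on *Elena₃*.
*Lucia₄*: the pronoun c-commands this R-expression → coindexation would violate Principle C on *Lucia₄*.

{1}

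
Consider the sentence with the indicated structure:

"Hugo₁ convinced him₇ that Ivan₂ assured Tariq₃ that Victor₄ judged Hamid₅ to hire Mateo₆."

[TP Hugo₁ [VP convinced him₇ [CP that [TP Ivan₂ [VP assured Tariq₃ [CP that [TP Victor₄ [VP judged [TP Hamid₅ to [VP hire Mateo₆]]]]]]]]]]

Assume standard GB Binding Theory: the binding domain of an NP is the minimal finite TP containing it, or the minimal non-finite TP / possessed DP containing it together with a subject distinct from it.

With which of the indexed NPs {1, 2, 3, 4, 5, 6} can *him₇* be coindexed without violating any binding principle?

*him* is a pronoun, so Principle B applies: it must be free in its binding domain.
Binding domain of *him₇*: the matrix TP, whose subject is Hugo₁.
*Hugo₁* c-commands the pronoun within its binding domain → coindexation would violate Principle B.
*Ivan₂*: the pronoun c-commands this R-expression → coindexation would violate Principle C on *Ivan₂*.
*Tariq₃*: the pronoun c-commands this R-expression → coindexation would violate Principle C on *Tariq₃*.
*Victor₄*: the pronoun c-commands this R-expression → coindexation would violate Principle C on *Victor₄*.
*Hamid₅*: the pronoun c-commands this R-expression → coindexation would violate Principle C on *Hamid₅*.
*Mateo₆*: the pronoun c-commands this R-expression → coindexation would violate Principle C on *Mateo₆*.

none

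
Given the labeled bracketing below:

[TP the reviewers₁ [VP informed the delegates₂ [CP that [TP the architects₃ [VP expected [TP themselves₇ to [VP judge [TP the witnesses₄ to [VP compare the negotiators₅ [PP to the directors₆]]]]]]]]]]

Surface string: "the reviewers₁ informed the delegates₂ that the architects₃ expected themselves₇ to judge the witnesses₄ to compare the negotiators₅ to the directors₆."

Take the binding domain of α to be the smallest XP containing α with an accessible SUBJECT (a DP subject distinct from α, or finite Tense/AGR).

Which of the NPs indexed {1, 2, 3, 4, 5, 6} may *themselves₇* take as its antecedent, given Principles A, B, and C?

{3}

*themselves* is an anaphor, so Principle A applies: it must be bound in its binding domain.
Binding domain of *themselves₇*: the embedded TP, whose subject is the architects₃.
*the reviewers₁* c-commands the anaphor but is outside its binding domain → cannot satisfy Principle A.
*the delegates₂* c-commands the anaphor but is outside its binding domain → cannot satisfy Principle A.
*the architects₃* c-commands the anaphor within its binding domain → licit binder.
*the witnesses₄* does not c-command the anaphor → cannot bind it.
*the negotiators₅* does not c-command the anaphor → cannot bind it.
*the directors₆* does not c-command the anaphor → cannot bind it.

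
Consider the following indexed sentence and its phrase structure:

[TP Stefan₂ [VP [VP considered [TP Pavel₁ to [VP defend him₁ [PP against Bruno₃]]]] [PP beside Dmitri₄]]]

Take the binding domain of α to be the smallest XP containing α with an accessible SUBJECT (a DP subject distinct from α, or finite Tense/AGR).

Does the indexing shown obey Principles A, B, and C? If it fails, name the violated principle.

The two coindexed NPs are *Pavel₁* and *him₁*.
*him₁* is a pronoun. Its binding domain is the embedded TP, whose subject is Pavel₁.
*Pavel₁* c-commands it within that domain and carries the same index.
The pronoun is locally bound → Principle B violation.

Principle B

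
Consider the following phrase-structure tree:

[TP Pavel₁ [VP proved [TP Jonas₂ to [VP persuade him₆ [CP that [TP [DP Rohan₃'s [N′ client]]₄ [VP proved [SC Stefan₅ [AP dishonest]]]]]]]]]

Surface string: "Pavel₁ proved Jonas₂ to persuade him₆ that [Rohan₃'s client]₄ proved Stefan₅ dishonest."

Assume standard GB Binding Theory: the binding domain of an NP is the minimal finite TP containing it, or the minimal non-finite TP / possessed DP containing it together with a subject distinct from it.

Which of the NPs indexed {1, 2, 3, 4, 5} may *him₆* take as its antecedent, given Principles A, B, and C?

*him* is a pronoun, so Principle B applies: it must be free in its binding domain.
Binding domain of *him₆*: the embedded TP, whose subject is Jonas₂.
*Pavel₁* c-commands the pronoun but from outside its binding domain, and is not c-commanded by it → coindexation permitted.
*Jonas₂* c-commands the pronoun within its binding domain → coindexation would violate Principle B.
*Rohan₃*: the pronoun c-commands this R-expression → coindexation would violate Principle C on *Rohan₃*.
*[Rohan₃'s client]₄*: the pronoun c-commands this R-expression → coindexation would violate Principle C on *[Rohan₃'s client]₄*.
*Stefan₅*: the pronoun c-commands this R-expression → coindexation would violate Principle C on *Stefan₅*.

{1}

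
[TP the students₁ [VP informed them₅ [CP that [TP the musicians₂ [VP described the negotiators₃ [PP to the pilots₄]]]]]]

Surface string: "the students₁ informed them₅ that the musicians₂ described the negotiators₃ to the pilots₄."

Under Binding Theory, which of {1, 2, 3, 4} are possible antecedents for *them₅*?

none

*them* is a pronoun, so Principle B applies: it must be free in its binding domain.
Binding domain of *them₅*: the matrix TP, whose subject is the students₁.
*the students₁* c-commands the pronoun within its binding domain → coindexation would violate Principle B.
*the musicians₂*: the pronoun c-commands this R-expression → coindexation would violate Principle C on *the musicians₂*.
*the negotiators₃*: the pronoun c-commands this R-expression → coindexation would violate Principle C on *the negotiators₃*.
*the pilots₄*: the pronoun c-commands this R-expression → coindexation would violate Principle C on *the pilots₄*.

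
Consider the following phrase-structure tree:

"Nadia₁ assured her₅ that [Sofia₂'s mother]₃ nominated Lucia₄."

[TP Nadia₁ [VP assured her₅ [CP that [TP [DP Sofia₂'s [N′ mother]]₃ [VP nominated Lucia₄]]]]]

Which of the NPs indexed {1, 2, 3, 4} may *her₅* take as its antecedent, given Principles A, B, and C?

none

*her* is a pronoun, so Principle B applies: it must be free in its binding domain.
Binding domain of *her₅*: the matrix TP, whose subject is Nadia₁.
*Nadia₁* c-commands the pronoun within its binding domain → coindexation would violate Principle B.
*Sofia₂*: the pronoun c-commands this R-expression → coindexation would violate Principle C on *Sofia₂*.
*[Sofia₂'s mother]₃*: the pronoun c-commands this R-expression → coindexation would violate Principle C on *[Sofia₂'s mother]₃*.
*Lucia₄*: the pronoun c-commands this R-expression → coindexation would violate Principle C on *Lucia₄*.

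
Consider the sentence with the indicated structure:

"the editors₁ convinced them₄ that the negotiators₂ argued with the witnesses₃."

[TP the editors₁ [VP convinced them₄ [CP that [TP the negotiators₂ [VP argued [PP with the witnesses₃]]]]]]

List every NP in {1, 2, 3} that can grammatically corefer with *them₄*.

none

*them* is a pronoun, so Principle B applies: it must be free in its binding domain.
Binding domain of *them₄*: the matrix TP, whose subject is the editors₁.
*the editors₁* c-commands the pronoun within its binding domain → coindexation would violate Principle B.
*the negotiators₂*: the pronoun c-commands this R-expression → coindexation would violate Principle C on *the negotiators₂*.
*the witnesses₃*: the pronoun c-commands this R-expression → coindexation would violate Principle C on *the witnesses₃*.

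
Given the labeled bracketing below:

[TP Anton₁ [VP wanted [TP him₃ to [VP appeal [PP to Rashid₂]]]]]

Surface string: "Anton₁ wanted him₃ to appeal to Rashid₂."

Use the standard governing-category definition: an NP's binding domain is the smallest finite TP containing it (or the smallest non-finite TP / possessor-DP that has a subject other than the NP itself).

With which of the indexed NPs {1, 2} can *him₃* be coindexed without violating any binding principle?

*him* is a pronoun, so Principle B applies: it must be free in its binding domain.
Binding domain of *him₃*: the matrix TP, whose subject is Anton₁.
*Anton₁* c-commands the pronoun within its binding domain → coindexation would violate Principle B.
*Rashid₂*: the pronoun c-commands this R-expression → coindexation would violate Principle C on *Rashid₂*.

none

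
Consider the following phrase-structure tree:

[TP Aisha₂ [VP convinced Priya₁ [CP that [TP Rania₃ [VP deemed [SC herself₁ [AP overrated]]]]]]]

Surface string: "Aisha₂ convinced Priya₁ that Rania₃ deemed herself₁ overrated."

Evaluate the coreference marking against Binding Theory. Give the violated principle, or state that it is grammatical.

Principle A

The two coindexed NPs are *Priya₁* and *herself₁*.
*herself₁* is an anaphor. Principle A requires it to be bound within its binding domain — the embedded TP, whose subject is Rania₃.
Within that domain it is c-commanded by *Rania₃*, which does not share its index.
*Priya₁* does c-command the anaphor, but from outside its binding domain.
The anaphor is unbound in its domain → Principle A violation.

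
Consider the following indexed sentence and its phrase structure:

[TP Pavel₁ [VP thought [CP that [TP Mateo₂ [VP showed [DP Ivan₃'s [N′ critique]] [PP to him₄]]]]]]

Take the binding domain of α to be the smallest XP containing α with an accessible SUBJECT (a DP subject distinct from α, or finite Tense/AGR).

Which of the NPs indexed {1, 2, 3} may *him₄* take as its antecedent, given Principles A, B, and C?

{1, 3}

*him* is a pronoun, so Principle B applies: it must be free in its binding domain.
Binding domain of *him₄*: the embedded TP, whose subject is Mateo₂.
*Pavel₁* c-commands the pronoun but from outside its binding domain, and is not c-commanded by it → coindexation permitted.
*Mateo₂* c-commands the pronoun within its binding domain → coindexation would violate Principle B.
*Ivan₃* and the pronoun do not c-command one another → neither Principle B nor Principle C is at stake; coindexation permitted.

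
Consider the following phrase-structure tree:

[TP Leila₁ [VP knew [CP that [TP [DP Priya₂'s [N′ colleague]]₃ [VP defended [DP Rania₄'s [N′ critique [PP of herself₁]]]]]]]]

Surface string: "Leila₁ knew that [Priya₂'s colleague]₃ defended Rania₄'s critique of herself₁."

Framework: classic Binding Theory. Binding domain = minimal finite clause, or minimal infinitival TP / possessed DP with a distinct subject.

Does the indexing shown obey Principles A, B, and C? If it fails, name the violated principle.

The two coindexed NPs are *Leila₁* and *herself₁*.
*herself₁* is an anaphor. Principle A requires it to be bound within its binding domain — the possessed DP, whose subject is Rania₄.
Within that domain it is c-commanded by *Rania₄*, which does not share its index.
*Leila₁* does c-command the anaphor, but from outside its binding domain.
The anaphor is unbound in its domain → Principle A violation.

Principle A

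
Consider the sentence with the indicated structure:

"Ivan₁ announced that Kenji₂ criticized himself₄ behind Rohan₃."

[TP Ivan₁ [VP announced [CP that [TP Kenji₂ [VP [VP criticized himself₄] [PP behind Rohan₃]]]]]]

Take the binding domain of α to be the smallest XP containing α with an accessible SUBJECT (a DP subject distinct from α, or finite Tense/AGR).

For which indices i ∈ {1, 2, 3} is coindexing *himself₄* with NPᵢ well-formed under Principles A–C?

*himself* is an anaphor, so Principle A applies: it must be bound in its binding domain.
Binding domain of *himself₄*: the embedded TP, whose subject is Kenji₂.
*Ivan₁* c-commands the anaphor but is outside its binding domain → cannot satisfy Principle A.
*Kenji₂* c-commands the anaphor within its binding domain → licit binder.
*Rohan₃* does not c-command the anaphor → cannot bind it.

{2}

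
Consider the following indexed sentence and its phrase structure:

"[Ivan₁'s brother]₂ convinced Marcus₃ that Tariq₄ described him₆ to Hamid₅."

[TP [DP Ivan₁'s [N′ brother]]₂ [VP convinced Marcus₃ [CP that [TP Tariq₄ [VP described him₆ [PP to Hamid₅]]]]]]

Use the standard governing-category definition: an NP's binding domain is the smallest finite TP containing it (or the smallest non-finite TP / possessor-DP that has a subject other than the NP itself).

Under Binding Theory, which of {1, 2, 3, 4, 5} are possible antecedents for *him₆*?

*him* is a pronoun, so Principle B applies: it must be free in its binding domain.
Binding domain of *him₆*: the embedded TP, whose subject is Tariq₄.
*Ivan₁* and the pronoun do not c-command one another → neither Principle B nor Principle C is at stake; coindexation permitted.
*[Ivan₁'s brother]₂* c-commands the pronoun but from outside its binding domain, and is not c-commanded by it → coindexation permitted.
*Marcus₃* c-commands the pronoun but from outside its binding domain, and is not c-commanded by it → coindexation permitted.
*Tariq₄* c-commands the pronoun within its binding domain → coindexation would violate Principle B.
*Hamid₅*: the pronoun c-commands this R-expression → coindexation would violate Principle C on *Hamid₅*.

{1, 2, 3}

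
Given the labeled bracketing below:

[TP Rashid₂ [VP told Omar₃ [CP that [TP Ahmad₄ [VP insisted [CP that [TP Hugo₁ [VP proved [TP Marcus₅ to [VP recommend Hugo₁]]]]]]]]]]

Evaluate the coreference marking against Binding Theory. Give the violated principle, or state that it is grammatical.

Principle C

The two coindexed NPs are *Hugo₁* (the lower occurrence) and *Hugo₁* (the higher occurrence).
*Hugo₁* (the lower occurrence) is an R-expression. Principle C requires it to be free everywhere.
*Hugo₁* (the higher occurrence) c-commands it and carries the same index.
The R-expression is bound → Principle C violation.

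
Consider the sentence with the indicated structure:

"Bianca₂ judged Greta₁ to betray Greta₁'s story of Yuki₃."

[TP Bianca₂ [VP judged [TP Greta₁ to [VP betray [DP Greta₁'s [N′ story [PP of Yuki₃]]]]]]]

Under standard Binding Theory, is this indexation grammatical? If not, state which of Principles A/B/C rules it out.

Principle C

The two coindexed NPs are *Greta₁* (the lower occurrence) and *Greta₁* (the higher occurrence).
*Greta₁* (the lower occurrence) is an R-expression. Principle C requires it to be free everywhere.
*Greta₁* (the higher occurrence) c-commands it and carries the same index.
The R-expression is bound → Principle C violation.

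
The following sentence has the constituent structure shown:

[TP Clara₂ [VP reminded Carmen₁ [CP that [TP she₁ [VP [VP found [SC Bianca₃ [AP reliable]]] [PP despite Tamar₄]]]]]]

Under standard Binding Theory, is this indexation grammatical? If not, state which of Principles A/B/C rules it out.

grammatical

The two coindexed NPs are *Carmen₁* and *she₁*.
*she₁* is a pronoun; nothing c-commands it within its binding domain (the embedded TP.), so Principle B holds trivially.
*Carmen₁* is an R-expression; *she₁* does not c-command it, and no other NP shares its index, so Principle C is satisfied.
All principles are respected.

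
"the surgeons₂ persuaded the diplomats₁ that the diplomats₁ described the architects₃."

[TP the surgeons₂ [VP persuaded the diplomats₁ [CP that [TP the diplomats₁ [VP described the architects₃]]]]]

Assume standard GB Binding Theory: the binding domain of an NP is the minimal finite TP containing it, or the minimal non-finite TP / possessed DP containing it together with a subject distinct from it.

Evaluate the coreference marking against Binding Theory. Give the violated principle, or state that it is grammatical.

The two coindexed NPs are *the diplomats₁* (the higher occurrence) and *the diplomats₁* (the lower occurrence).
*the diplomats₁* (the lower occurrence) is an R-expression. Principle C requires it to be free everywhere.
*the diplomats₁* (the higher occurrence) c-commands it and carries the same index.
The R-expression is bound → Principle C violation.

Principle C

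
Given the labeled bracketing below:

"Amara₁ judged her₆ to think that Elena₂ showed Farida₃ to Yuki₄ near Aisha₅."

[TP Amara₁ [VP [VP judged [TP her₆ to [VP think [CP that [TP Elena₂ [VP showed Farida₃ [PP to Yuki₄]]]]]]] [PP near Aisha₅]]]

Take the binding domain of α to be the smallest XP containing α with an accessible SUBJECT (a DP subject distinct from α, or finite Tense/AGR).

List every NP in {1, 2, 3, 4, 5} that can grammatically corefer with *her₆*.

{5}

*her* is a pronoun, so Principle B applies: it must be free in its binding domain.
Binding domain of *her₆*: the matrix TP, whose subject is Amara₁.
*Amara₁* c-commands the pronoun within its binding domain → coindexation would violate Principle B.
*Elena₂*: the pronoun c-commands this R-expression → coindexation would violate Principle C on *Elena₂*.
*Farida₃*: the pronoun c-commands this R-expression → coindexation would violate Principle C on *Farida₃*.
*Yuki₄*: the pronoun c-commands this R-expression → coindexation would violate Principle C on *Yuki₄*.
*Aisha₅* and the pronoun do not c-command one another → neither Principle B nor Principle C is at stake; coindexation permitted.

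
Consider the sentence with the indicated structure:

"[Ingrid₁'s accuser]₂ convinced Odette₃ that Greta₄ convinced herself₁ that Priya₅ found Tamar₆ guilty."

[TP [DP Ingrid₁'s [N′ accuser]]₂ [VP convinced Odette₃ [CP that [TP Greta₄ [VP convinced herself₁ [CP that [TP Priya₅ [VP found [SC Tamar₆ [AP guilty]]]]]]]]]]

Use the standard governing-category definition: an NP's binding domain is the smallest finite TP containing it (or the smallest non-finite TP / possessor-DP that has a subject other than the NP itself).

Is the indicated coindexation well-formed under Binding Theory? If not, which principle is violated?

Principle A

The two coindexed NPs are *Ingrid₁* and *herself₁*.
*herself₁* is an anaphor. Principle A requires it to be bound within its binding domain — the embedded TP, whose subject is Greta₄.
Within that domain it is c-commanded by *Greta₄*, which does not share its index.
*Ingrid₁* does not c-command the anaphor at all.
The anaphor is unbound in its domain → Principle A violation.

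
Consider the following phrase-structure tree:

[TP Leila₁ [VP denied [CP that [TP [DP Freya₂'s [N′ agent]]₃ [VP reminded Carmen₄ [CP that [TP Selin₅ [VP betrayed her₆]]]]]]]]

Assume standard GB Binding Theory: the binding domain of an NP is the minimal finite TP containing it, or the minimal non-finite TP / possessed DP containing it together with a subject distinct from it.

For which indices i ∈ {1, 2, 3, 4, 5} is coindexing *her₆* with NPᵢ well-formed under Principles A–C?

*her* is a pronoun, so Principle B applies: it must be free in its binding domain.
Binding domain of *her₆*: the embedded TP, whose subject is Selin₅.
*Leila₁* c-commands the pronoun but from outside its binding domain, and is not c-commanded by it → coindexation permitted.
*Freya₂* and the pronoun do not c-command one another → neither Principle B nor Principle C is at stake; coindexation permitted.
*[Freya₂'s agent]₃* c-commands the pronoun but from outside its binding domain, and is not c-commanded by it → coindexation permitted.
*Carmen₄* c-commands the pronoun but from outside its binding domain, and is not c-commanded by it → coindexation permitted.
*Selin₅* c-commands the pronoun within its binding domain → coindexation would violate Principle B.

{1, 2, 3, 4}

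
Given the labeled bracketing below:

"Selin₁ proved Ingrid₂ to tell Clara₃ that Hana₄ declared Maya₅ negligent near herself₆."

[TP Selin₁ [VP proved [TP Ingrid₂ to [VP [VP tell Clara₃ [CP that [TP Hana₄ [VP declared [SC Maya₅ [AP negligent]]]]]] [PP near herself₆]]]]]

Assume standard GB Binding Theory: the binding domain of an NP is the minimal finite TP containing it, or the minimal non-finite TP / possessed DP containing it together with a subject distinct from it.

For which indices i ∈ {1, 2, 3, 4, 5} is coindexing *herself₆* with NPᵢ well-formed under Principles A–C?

*herself* is an anaphor, so Principle A applies: it must be bound in its binding domain.
Binding domain of *herself₆*: the embedded TP, whose subject is Ingrid₂.
*Selin₁* c-commands the anaphor but is outside its binding domain → cannot satisfy Principle A.
*Ingrid₂* c-commands the anaphor within its binding domain → licit binder.
*Clara₃* does not c-command the anaphor → cannot bind it.
*Hana₄* does not c-command the anaphor → cannot bind it.
*Maya₅* does not c-command the anaphor → cannot bind it.

{2}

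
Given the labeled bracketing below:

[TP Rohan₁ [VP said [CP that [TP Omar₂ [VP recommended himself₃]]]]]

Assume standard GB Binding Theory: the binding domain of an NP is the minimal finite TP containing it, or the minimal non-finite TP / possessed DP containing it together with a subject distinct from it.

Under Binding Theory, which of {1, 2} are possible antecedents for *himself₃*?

*himself* is an anaphor, so Principle A applies: it must be bound in its binding domain.
Binding domain of *himself₃*: the embedded TP, whose subject is Omar₂.
*Rohan₁* c-commands the anaphor but is outside its binding domain → cannot satisfy Principle A.
*Omar₂* c-commands the anaphor within its binding domain → licit binder.

{2}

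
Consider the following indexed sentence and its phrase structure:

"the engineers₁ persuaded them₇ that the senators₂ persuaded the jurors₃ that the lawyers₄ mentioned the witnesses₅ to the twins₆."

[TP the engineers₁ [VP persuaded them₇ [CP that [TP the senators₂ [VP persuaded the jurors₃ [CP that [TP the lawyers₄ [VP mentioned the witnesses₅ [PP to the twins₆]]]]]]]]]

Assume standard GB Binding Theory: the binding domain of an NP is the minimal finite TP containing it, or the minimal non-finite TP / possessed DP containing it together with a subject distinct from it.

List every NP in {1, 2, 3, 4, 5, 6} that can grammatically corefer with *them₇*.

*them* is a pronoun, so Principle B applies: it must be free in its binding domain.
Binding domain of *them₇*: the matrix TP, whose subject is the engineers₁.
*the engineers₁* c-commands the pronoun within its binding domain → coindexation would violate Principle B.
*the senators₂*: the pronoun c-commands this R-expression → coindexation would violate Principle C on *the senators₂*.
*the jurors₃*: the pronoun c-commands this R-expression → coindexation would violate Principle C on *the jurors₃*.
*the lawyers₄*: the pronoun c-commands this R-expression → coindexation would violate Principle C on *the lawyers₄*.
*the witnesses₅*: the pronoun c-commands this R-expression → coindexation would violate Principle C on *the witnesses₅*.
*the twins₆*: the pronoun c-commands this R-expression → coindexation would violate Principle C on *the twins₆*.

none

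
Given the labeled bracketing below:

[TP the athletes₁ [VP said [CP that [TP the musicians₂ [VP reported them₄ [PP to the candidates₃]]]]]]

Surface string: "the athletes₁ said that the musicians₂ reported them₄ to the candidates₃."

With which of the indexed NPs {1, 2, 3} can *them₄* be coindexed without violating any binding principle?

*them* is a pronoun, so Principle B applies: it must be free in its binding domain.
Binding domain of *them₄*: the embedded TP, whose subject is the musicians₂.
*the athletes₁* c-commands the pronoun but from outside its binding domain, and is not c-commanded by it → coindexation permitted.
*the musicians₂* c-commands the pronoun within its binding domain → coindexation would violate Principle B.
*the candidates₃*: the pronoun c-commands this R-expression → coindexation would violate Principle C on *the candidates₃*.

{1}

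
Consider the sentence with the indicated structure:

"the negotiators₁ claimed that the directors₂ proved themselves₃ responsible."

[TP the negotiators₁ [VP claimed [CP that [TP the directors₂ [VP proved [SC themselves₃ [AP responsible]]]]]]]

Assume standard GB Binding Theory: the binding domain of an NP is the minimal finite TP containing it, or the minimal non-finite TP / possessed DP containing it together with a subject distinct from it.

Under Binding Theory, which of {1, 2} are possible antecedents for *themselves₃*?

*themselves* is an anaphor, so Principle A applies: it must be bound in its binding domain.
Binding domain of *themselves₃*: the embedded TP, whose subject is the directors₂.
*the negotiators₁* c-commands the anaphor but is outside its binding domain → cannot satisfy Principle A.
*the directors₂* c-commands the anaphor within its binding domain → licit binder.

{2}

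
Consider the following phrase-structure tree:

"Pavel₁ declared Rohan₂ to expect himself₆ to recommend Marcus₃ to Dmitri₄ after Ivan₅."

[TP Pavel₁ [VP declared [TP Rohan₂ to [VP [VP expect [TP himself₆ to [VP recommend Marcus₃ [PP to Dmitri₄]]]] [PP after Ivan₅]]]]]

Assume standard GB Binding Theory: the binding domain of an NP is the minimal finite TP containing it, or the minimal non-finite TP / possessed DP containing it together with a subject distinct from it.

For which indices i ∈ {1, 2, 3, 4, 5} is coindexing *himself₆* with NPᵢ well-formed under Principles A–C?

{2}

*himself* is an anaphor, so Principle A applies: it must be bound in its binding domain.
Binding domain of *himself₆*: the embedded TP, whose subject is Rohan₂.
*Pavel₁* c-commands the anaphor but is outside its binding domain → cannot satisfy Principle A.
*Rohan₂* c-commands the anaphor within its binding domain → licit binder.
*Marcus₃* does not c-command the anaphor → cannot bind it.
*Dmitri₄* does not c-command the anaphor → cannot bind it.
*Ivan₅* does not c-command the anaphor → cannot bind it.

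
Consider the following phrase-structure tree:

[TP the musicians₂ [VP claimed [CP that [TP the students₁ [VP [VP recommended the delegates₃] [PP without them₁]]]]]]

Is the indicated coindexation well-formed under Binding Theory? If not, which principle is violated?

Principle B

The two coindexed NPs are *the students₁* and *them₁*.
*them₁* is a pronoun. Its binding domain is the embedded TP, whose subject is the students₁.
*the students₁* c-commands it within that domain and carries the same index.
The pronoun is locally bound → Principle B violation.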